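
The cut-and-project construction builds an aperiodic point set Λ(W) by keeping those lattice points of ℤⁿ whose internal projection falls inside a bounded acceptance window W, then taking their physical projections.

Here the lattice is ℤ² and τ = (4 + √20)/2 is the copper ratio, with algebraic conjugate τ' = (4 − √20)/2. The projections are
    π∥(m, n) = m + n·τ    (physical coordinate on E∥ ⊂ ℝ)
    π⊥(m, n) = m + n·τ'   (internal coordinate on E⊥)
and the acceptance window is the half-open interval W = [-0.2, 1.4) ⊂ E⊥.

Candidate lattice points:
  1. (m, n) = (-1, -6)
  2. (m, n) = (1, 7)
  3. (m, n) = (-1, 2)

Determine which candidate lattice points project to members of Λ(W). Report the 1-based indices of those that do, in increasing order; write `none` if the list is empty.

1

Numerically τ ≈ 4.23607 and τ' = −1/τ ≈ -0.23607.
candidate 1: (m,n)=(-1,-6) → π∥ = -1-6·τ ≈ -26.41641, π⊥ = -1-6·τ' ≈ 0.41641 ∈ [-0.2, 1.4) ⇒ IN Λ
candidate 2: (m,n)=(1,7) → π∥ = 1+7·τ ≈ 30.65248, π⊥ = 1+7·τ' ≈ -0.65248 ∉ [-0.2, 1.4) ⇒ out
candidate 3: (m,n)=(-1,2) → π∥ = -1+2·τ ≈ 7.47214, π⊥ = -1+2·τ' ≈ -1.47214 ∉ [-0.2, 1.4) ⇒ out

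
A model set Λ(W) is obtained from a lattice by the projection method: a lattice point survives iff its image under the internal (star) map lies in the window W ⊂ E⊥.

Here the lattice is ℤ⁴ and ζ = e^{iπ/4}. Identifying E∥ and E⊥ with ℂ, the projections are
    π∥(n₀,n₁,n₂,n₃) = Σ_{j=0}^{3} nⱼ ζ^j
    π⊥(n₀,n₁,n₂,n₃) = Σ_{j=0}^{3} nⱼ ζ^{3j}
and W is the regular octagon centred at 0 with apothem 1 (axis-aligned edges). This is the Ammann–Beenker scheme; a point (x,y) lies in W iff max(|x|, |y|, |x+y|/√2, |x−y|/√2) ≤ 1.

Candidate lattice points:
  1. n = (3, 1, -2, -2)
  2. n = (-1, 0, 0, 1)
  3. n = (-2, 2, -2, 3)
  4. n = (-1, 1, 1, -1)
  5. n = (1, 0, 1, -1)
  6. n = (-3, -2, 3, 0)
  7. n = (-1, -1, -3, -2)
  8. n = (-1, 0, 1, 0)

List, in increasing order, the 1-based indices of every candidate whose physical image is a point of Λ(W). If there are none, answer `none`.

2

With ζ = e^{iπ/4} the internal vectors are ζ^0,ζ^3,ζ^6,ζ^9.
candidate 1: n = (3, 1, -2, -2) → π⊥ ≈ (+0.8787, +1.2929); max(|x|,|y|,|x±y|/√2) = 1.5355 > 1 ⇒ ∉ W
candidate 2: n = (-1, 0, 0, 1) → π⊥ ≈ (-0.2929, +0.7071); max(|x|,|y|,|x±y|/√2) = 0.7071 ≤ 1 ⇒ ∈ W
candidate 3: n = (-2, 2, -2, 3) → π⊥ ≈ (-1.2929, +5.5355); max(|x|,|y|,|x±y|/√2) = 5.5355 > 1 ⇒ ∉ W
candidate 4: n = (-1, 1, 1, -1) → π⊥ ≈ (-2.4142, -1.0000); max(|x|,|y|,|x±y|/√2) = 2.4142 > 1 ⇒ ∉ W
candidate 5: n = (1, 0, 1, -1) → π⊥ ≈ (+0.2929, -1.7071); max(|x|,|y|,|x±y|/√2) = 1.7071 > 1 ⇒ ∉ W
candidate 6: n = (-3, -2, 3, 0) → π⊥ ≈ (-1.5858, -4.4142); max(|x|,|y|,|x±y|/√2) = 4.4142 > 1 ⇒ ∉ W
candidate 7: n = (-1, -1, -3, -2) → π⊥ ≈ (-1.7071, +0.8787); max(|x|,|y|,|x±y|/√2) = 1.8284 > 1 ⇒ ∉ W
candidate 8: n = (-1, 0, 1, 0) → π⊥ ≈ (-1.0000, -1.0000); max(|x|,|y|,|x±y|/√2) = 1.4142 > 1 ⇒ ∉ W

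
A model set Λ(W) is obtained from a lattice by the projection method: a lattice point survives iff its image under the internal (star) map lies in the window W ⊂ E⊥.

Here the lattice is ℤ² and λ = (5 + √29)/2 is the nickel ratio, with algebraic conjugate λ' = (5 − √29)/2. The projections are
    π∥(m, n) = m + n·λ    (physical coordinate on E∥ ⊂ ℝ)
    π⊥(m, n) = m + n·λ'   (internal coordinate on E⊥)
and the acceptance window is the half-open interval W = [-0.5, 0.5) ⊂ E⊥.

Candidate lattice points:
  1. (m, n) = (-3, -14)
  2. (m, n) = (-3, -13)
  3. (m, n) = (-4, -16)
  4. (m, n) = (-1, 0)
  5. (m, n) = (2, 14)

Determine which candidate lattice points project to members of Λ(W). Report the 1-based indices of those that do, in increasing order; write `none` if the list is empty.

λ' = (5−√29)/2 ≈ -0.1926.
#1 (-3,-14): internal coord -3 + (-14)·λ' = -0.3038; -0.3038 ∈ [-0.5, 0.5) → IN Λ
#2 (-3,-13): internal coord -3 + (-13)·λ' = -0.4964; -0.4964 ∈ [-0.5, 0.5) → IN Λ
#3 (-4,-16): internal coord -4 + (-16)·λ' = -0.9187; -0.9187 ∉ [-0.5, 0.5) → out
#4 (-1,0): internal coord -1 + (0)·λ' = -1.0000; -1.0000 ∉ [-0.5, 0.5) → out
#5 (2,14): internal coord 2 + (14)·λ' = -0.6962; -0.6962 ∉ [-0.5, 0.5) → out

1, 2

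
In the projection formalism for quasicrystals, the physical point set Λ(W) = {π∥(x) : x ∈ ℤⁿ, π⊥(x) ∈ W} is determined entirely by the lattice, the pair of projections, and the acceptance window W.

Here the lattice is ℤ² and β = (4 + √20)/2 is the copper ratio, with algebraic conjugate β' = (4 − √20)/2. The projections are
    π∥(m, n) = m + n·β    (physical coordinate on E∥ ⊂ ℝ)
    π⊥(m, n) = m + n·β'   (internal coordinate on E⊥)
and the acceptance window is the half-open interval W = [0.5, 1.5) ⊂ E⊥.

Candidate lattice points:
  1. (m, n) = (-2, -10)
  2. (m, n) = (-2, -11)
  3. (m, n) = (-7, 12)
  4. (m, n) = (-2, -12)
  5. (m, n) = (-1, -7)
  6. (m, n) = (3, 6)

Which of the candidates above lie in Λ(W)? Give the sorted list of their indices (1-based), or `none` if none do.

β' = (4−√20)/2 ≈ -0.236068.
candidate 1: (m,n)=(-2,-10) → π∥ = -2-10·β ≈ -44.360680, π⊥ = -2-10·β' ≈ 0.360680 ∉ [0.5, 1.5) ⇒ out
candidate 2: (m,n)=(-2,-11) → π∥ = -2-11·β ≈ -48.596748, π⊥ = -2-11·β' ≈ 0.596748 ∈ [0.5, 1.5) ⇒ IN Λ
candidate 3: (m,n)=(-7,12) → π∥ = -7+12·β ≈ 43.832816, π⊥ = -7+12·β' ≈ -9.832816 ∉ [0.5, 1.5) ⇒ out
candidate 4: (m,n)=(-2,-12) → π∥ = -2-12·β ≈ -52.832816, π⊥ = -2-12·β' ≈ 0.832816 ∈ [0.5, 1.5) ⇒ IN Λ
candidate 5: (m,n)=(-1,-7) → π∥ = -1-7·β ≈ -30.652476, π⊥ = -1-7·β' ≈ 0.652476 ∈ [0.5, 1.5) ⇒ IN Λ
candidate 6: (m,n)=(3,6) → π∥ = 3+6·β ≈ 28.416408, π⊥ = 3+6·β' ≈ 1.583592 ∉ [0.5, 1.5) ⇒ out

2, 4, 5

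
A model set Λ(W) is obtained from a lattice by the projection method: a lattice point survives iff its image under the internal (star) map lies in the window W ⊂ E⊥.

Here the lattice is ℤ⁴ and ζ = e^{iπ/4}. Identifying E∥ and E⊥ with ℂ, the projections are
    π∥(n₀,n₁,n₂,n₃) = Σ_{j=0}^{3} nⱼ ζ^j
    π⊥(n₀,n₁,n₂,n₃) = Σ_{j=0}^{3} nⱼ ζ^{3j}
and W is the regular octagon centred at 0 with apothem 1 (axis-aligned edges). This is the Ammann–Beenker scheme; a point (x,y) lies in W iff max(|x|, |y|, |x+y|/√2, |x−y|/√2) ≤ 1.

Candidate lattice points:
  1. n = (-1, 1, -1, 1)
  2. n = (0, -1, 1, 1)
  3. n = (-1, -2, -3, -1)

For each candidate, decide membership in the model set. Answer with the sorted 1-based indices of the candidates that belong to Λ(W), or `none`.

With ζ = e^{iπ/4} the internal vectors are ζ^0,ζ^3,ζ^6,ζ^9.
candidate 1: n = (-1, 1, -1, 1) → π⊥ ≈ (-1.000000, +2.414214); max(|x|,|y|,|x±y|/√2) = 2.414214 > 1 ⇒ ∉ W
candidate 2: n = (0, -1, 1, 1) → π⊥ ≈ (+1.414214, -1.000000); max(|x|,|y|,|x±y|/√2) = 1.707107 > 1 ⇒ ∉ W
candidate 3: n = (-1, -2, -3, -1) → π⊥ ≈ (-0.292893, +0.878680); max(|x|,|y|,|x±y|/√2) = 0.878680 ≤ 1 ⇒ ∈ W

3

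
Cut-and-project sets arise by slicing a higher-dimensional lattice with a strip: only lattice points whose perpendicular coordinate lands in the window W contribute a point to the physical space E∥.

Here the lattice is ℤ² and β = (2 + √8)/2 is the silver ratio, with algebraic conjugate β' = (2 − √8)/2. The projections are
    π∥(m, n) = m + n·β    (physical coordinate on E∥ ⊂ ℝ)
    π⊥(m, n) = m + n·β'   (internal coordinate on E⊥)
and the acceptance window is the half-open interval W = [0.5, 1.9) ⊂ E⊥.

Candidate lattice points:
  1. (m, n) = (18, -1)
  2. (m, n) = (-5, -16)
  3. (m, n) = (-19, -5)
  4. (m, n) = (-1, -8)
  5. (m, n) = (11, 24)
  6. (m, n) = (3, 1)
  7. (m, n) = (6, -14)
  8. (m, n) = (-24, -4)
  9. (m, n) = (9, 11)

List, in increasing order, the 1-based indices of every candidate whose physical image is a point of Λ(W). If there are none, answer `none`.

2, 5

Compute β' = (2−√8)/2 = -0.41421, so π⊥(m,n) = m -0.41421·n.
[1] lift (18,-1): star map gives 18.41421; window check 0.5 ≤ 18.41421 < 1.9 is false → out
[2] lift (-5,-16): star map gives 1.62742; window check 0.5 ≤ 1.62742 < 1.9 is true → IN Λ
[3] lift (-19,-5): star map gives -16.92893; window check 0.5 ≤ -16.92893 < 1.9 is false → out
[4] lift (-1,-8): star map gives 2.31371; window check 0.5 ≤ 2.31371 < 1.9 is false → out
[5] lift (11,24): star map gives 1.05887; window check 0.5 ≤ 1.05887 < 1.9 is true → IN Λ
[6] lift (3,1): star map gives 2.58579; window check 0.5 ≤ 2.58579 < 1.9 is false → out
[7] lift (6,-14): star map gives 11.79899; window check 0.5 ≤ 11.79899 < 1.9 is false → out
[8] lift (-24,-4): star map gives -22.34315; window check 0.5 ≤ -22.34315 < 1.9 is false → out
[9] lift (9,11): star map gives 4.44365; window check 0.5 ≤ 4.44365 < 1.9 is false → out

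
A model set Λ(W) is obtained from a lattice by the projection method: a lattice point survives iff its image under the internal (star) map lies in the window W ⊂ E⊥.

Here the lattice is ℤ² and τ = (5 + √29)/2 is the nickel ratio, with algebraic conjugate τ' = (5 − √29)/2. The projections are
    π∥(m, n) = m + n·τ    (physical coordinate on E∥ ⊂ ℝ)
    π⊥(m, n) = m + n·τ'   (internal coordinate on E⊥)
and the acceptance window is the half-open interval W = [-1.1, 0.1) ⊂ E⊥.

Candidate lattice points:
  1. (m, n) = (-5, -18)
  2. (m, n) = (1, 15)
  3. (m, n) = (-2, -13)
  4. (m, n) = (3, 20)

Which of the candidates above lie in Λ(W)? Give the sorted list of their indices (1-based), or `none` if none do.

4

τ' = (5−√29)/2 ≈ -0.1926.
[1] lift (-5,-18): star map gives -1.5335; window check -1.1 ≤ -1.5335 < 0.1 is false → out
[2] lift (1,15): star map gives -1.8887; window check -1.1 ≤ -1.8887 < 0.1 is false → out
[3] lift (-2,-13): star map gives 0.5036; window check -1.1 ≤ 0.5036 < 0.1 is false → out
[4] lift (3,20): star map gives -0.8516; window check -1.1 ≤ -0.8516 < 0.1 is true → IN Λ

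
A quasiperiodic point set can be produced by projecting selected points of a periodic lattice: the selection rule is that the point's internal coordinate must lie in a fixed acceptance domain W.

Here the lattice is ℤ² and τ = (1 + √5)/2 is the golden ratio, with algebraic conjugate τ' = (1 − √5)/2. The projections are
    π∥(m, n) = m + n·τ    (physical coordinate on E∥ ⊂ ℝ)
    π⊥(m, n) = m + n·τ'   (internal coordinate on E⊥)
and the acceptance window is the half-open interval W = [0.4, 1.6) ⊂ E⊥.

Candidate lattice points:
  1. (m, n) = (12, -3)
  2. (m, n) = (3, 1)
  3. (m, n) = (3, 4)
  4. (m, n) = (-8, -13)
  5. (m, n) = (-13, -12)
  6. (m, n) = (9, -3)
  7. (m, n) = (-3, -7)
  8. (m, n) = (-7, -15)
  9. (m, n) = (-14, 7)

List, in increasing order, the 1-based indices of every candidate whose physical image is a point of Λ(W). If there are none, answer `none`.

Compute τ' = (1−√5)/2 = -0.618034, so π⊥(m,n) = m -0.618034·n.
[1] lift (12,-3): star map gives 13.854102; window check 0.4 ≤ 13.854102 < 1.6 is false → out
[2] lift (3,1): star map gives 2.381966; window check 0.4 ≤ 2.381966 < 1.6 is false → out
[3] lift (3,4): star map gives 0.527864; window check 0.4 ≤ 0.527864 < 1.6 is true → IN Λ
[4] lift (-8,-13): star map gives 0.034442; window check 0.4 ≤ 0.034442 < 1.6 is false → out
[5] lift (-13,-12): star map gives -5.583592; window check 0.4 ≤ -5.583592 < 1.6 is false → out
[6] lift (9,-3): star map gives 10.854102; window check 0.4 ≤ 10.854102 < 1.6 is false → out
[7] lift (-3,-7): star map gives 1.326238; window check 0.4 ≤ 1.326238 < 1.6 is true → IN Λ
[8] lift (-7,-15): star map gives 2.270510; window check 0.4 ≤ 2.270510 < 1.6 is false → out
[9] lift (-14,7): star map gives -18.326238; window check 0.4 ≤ -18.326238 < 1.6 is false → out

3, 7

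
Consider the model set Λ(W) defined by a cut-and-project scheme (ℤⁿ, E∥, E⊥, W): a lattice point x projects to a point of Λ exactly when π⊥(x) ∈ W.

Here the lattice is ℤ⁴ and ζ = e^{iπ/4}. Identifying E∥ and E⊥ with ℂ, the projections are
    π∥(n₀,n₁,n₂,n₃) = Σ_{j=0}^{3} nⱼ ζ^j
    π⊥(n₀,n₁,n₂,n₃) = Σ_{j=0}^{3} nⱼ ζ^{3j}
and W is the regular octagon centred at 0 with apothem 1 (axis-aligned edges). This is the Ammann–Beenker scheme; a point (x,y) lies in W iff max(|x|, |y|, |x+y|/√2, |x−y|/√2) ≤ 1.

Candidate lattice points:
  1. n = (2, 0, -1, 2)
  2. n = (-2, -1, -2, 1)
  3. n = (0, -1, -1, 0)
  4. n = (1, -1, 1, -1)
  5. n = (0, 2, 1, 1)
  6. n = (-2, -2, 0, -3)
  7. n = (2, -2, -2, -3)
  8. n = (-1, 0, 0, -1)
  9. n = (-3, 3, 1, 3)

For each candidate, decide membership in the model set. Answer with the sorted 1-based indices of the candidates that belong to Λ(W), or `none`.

π⊥(n) = n₀ + n₁ζ³ + n₂ζ⁶ + n₃ζ⁹ where ζ = e^{iπ/4}.
#1 (2, 0, -1, 2): internal (3.41421, 2.41421); octagon support 4.12132 vs apothem 1 → ∉ W
#2 (-2, -1, -2, 1): internal (-0.58579, 2.00000); octagon support 2.00000 vs apothem 1 → ∉ W
#3 (0, -1, -1, 0): internal (0.70711, 0.29289); octagon support 0.70711 vs apothem 1 → ∈ W
#4 (1, -1, 1, -1): internal (1.00000, -2.41421); octagon support 2.41421 vs apothem 1 → ∉ W
#5 (0, 2, 1, 1): internal (-0.70711, 1.12132); octagon support 1.29289 vs apothem 1 → ∉ W
#6 (-2, -2, 0, -3): internal (-2.70711, -3.53553); octagon support 4.41421 vs apothem 1 → ∉ W
#7 (2, -2, -2, -3): internal (1.29289, -1.53553); octagon support 2.00000 vs apothem 1 → ∉ W
#8 (-1, 0, 0, -1): internal (-1.70711, -0.70711); octagon support 1.70711 vs apothem 1 → ∉ W
#9 (-3, 3, 1, 3): internal (-3.00000, 3.24264); octagon support 4.41421 vs apothem 1 → ∉ W

3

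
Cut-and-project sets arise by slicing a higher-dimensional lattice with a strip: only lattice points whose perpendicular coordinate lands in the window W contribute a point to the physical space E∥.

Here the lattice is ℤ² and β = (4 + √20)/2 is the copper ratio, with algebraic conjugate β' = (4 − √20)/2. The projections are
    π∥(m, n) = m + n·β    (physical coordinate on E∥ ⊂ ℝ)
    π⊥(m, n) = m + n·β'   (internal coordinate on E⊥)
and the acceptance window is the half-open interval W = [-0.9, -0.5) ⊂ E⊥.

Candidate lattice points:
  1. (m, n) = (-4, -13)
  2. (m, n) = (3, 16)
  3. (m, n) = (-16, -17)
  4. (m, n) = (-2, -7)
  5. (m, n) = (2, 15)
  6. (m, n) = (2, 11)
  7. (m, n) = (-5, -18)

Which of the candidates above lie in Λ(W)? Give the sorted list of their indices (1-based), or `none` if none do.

2, 6, 7

β' = (4−√20)/2 ≈ -0.236068.
[1] lift (-4,-13): star map gives -0.931116; window check -0.9 ≤ -0.931116 < -0.5 is false → out
[2] lift (3,16): star map gives -0.777088; window check -0.9 ≤ -0.777088 < -0.5 is true → IN Λ
[3] lift (-16,-17): star map gives -11.986844; window check -0.9 ≤ -11.986844 < -0.5 is false → out
[4] lift (-2,-7): star map gives -0.347524; window check -0.9 ≤ -0.347524 < -0.5 is false → out
[5] lift (2,15): star map gives -1.541020; window check -0.9 ≤ -1.541020 < -0.5 is false → out
[6] lift (2,11): star map gives -0.596748; window check -0.9 ≤ -0.596748 < -0.5 is true → IN Λ
[7] lift (-5,-18): star map gives -0.750776; window check -0.9 ≤ -0.750776 < -0.5 is true → IN Λ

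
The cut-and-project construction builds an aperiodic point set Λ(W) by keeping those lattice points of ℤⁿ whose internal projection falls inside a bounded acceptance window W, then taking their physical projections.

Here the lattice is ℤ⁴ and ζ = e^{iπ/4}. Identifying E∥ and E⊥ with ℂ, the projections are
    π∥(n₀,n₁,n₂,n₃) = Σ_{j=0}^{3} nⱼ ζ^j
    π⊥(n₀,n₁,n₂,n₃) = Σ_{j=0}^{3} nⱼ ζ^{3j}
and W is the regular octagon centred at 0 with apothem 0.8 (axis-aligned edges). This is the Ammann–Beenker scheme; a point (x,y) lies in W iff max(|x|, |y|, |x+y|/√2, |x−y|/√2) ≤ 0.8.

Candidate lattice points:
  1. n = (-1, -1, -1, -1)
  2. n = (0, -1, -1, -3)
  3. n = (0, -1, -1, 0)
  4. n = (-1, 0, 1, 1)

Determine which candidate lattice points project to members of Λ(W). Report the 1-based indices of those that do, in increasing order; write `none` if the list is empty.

3, 4

Internal map: ζ^{3j} for j=0..3 gives (1,0), (−√2/2,√2/2), (0,−1), (√2/2,√2/2).
#1 (-1, -1, -1, -1): internal (-1.00000, -0.41421); octagon support 1.00000 vs apothem 0.8 → ∉ W
#2 (0, -1, -1, -3): internal (-1.41421, -1.82843); octagon support 2.29289 vs apothem 0.8 → ∉ W
#3 (0, -1, -1, 0): internal (0.70711, 0.29289); octagon support 0.70711 vs apothem 0.8 → ∈ W
#4 (-1, 0, 1, 1): internal (-0.29289, -0.29289); octagon support 0.41421 vs apothem 0.8 → ∈ W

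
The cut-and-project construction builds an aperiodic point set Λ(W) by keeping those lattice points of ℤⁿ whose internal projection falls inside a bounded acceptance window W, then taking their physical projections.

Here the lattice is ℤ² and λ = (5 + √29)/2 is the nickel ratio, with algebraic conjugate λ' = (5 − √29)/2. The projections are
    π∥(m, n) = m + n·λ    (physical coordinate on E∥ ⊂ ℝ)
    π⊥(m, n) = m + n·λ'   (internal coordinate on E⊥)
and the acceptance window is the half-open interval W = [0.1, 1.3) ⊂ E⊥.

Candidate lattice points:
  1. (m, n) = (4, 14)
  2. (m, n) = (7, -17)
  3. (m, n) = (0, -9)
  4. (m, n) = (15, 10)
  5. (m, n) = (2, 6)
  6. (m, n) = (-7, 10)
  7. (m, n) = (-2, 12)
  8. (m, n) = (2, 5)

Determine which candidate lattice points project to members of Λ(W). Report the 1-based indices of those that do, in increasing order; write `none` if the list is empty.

5, 8

λ' = (5−√29)/2 ≈ -0.192582.
[1] lift (4,14): star map gives 1.303846; window check 0.1 ≤ 1.303846 < 1.3 is false → out
[2] lift (7,-17): star map gives 10.273901; window check 0.1 ≤ 10.273901 < 1.3 is false → out
[3] lift (0,-9): star map gives 1.733242; window check 0.1 ≤ 1.733242 < 1.3 is false → out
[4] lift (15,10): star map gives 13.074176; window check 0.1 ≤ 13.074176 < 1.3 is false → out
[5] lift (2,6): star map gives 0.844506; window check 0.1 ≤ 0.844506 < 1.3 is true → IN Λ
[6] lift (-7,10): star map gives -8.925824; window check 0.1 ≤ -8.925824 < 1.3 is false → out
[7] lift (-2,12): star map gives -4.310989; window check 0.1 ≤ -4.310989 < 1.3 is false → out
[8] lift (2,5): star map gives 1.037088; window check 0.1 ≤ 1.037088 < 1.3 is true → IN Λ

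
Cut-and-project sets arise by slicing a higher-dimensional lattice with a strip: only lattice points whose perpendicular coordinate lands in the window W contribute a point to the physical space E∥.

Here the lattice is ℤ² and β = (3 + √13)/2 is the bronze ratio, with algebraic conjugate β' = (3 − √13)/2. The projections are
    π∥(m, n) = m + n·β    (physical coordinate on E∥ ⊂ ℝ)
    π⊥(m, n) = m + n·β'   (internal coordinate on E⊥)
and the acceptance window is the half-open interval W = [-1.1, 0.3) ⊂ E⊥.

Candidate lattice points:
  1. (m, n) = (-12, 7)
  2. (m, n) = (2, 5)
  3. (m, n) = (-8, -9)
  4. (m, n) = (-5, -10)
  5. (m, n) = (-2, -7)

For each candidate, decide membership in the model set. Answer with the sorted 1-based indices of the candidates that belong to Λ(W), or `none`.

β' = (3−√13)/2 ≈ -0.3028.
candidate 1: (m,n)=(-12,7) → π∥ = -12+7·β ≈ 11.1194, π⊥ = -12+7·β' ≈ -14.1194 ∉ [-1.1, 0.3) ⇒ out
candidate 2: (m,n)=(2,5) → π∥ = 2+5·β ≈ 18.5139, π⊥ = 2+5·β' ≈ 0.4861 ∉ [-1.1, 0.3) ⇒ out
candidate 3: (m,n)=(-8,-9) → π∥ = -8-9·β ≈ -37.7250, π⊥ = -8-9·β' ≈ -5.2750 ∉ [-1.1, 0.3) ⇒ out
candidate 4: (m,n)=(-5,-10) → π∥ = -5-10·β ≈ -38.0278, π⊥ = -5-10·β' ≈ -1.9722 ∉ [-1.1, 0.3) ⇒ out
candidate 5: (m,n)=(-2,-7) → π∥ = -2-7·β ≈ -25.1194, π⊥ = -2-7·β' ≈ 0.1194 ∈ [-1.1, 0.3) ⇒ IN Λ

5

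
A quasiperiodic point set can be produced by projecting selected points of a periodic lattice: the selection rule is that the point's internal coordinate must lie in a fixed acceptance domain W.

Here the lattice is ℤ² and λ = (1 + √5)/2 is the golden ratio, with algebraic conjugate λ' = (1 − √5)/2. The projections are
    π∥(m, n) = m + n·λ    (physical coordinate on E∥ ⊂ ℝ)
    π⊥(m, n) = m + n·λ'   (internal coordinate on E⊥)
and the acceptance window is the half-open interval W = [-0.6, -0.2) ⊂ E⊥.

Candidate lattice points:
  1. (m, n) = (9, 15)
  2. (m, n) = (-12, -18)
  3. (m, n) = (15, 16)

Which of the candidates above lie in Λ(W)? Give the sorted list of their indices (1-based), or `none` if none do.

Compute λ' = (1−√5)/2 = -0.6180, so π⊥(m,n) = m -0.6180·n.
candidate 1: (m,n)=(9,15) → π∥ = 9+15·λ ≈ 33.2705, π⊥ = 9+15·λ' ≈ -0.2705 ∈ [-0.6, -0.2) ⇒ IN Λ
candidate 2: (m,n)=(-12,-18) → π∥ = -12-18·λ ≈ -41.1246, π⊥ = -12-18·λ' ≈ -0.8754 ∉ [-0.6, -0.2) ⇒ out
candidate 3: (m,n)=(15,16) → π∥ = 15+16·λ ≈ 40.8885, π⊥ = 15+16·λ' ≈ 5.1115 ∉ [-0.6, -0.2) ⇒ out

1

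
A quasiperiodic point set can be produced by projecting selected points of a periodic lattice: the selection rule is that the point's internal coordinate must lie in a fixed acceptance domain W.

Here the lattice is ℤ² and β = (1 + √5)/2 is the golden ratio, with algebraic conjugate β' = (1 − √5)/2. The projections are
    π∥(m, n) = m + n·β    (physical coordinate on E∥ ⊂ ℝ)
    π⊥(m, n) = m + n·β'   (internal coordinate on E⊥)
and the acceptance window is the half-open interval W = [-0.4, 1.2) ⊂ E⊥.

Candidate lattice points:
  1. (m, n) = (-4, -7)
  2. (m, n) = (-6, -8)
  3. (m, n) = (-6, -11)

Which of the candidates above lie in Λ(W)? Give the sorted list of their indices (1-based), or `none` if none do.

Numerically β ≈ 1.618034 and β' = −1/β ≈ -0.618034.
candidate 1: (m,n)=(-4,-7) → π∥ = -4-7·β ≈ -15.326238, π⊥ = -4-7·β' ≈ 0.326238 ∈ [-0.4, 1.2) ⇒ IN Λ
candidate 2: (m,n)=(-6,-8) → π∥ = -6-8·β ≈ -18.944272, π⊥ = -6-8·β' ≈ -1.055728 ∉ [-0.4, 1.2) ⇒ out
candidate 3: (m,n)=(-6,-11) → π∥ = -6-11·β ≈ -23.798374, π⊥ = -6-11·β' ≈ 0.798374 ∈ [-0.4, 1.2) ⇒ IN Λ

1, 3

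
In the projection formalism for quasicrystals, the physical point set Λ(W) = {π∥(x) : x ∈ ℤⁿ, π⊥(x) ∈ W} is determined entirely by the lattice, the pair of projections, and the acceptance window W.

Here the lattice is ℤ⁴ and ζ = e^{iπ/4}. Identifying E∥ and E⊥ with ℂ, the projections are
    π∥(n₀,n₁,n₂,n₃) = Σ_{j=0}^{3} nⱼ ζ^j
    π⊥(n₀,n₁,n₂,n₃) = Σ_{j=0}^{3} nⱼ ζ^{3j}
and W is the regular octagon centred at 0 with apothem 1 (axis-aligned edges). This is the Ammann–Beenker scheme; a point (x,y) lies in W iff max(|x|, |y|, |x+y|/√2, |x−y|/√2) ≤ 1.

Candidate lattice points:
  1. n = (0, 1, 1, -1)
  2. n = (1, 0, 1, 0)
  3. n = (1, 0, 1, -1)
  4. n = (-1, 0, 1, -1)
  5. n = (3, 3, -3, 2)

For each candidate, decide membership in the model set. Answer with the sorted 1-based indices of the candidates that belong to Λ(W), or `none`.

π⊥(n) = n₀ + n₁ζ³ + n₂ζ⁶ + n₃ζ⁹ where ζ = e^{iπ/4}.
candidate 1: n = (0, 1, 1, -1) → π⊥ ≈ (-1.414214, -1.000000); max(|x|,|y|,|x±y|/√2) = 1.707107 > 1 ⇒ ∉ W
candidate 2: n = (1, 0, 1, 0) → π⊥ ≈ (+1.000000, -1.000000); max(|x|,|y|,|x±y|/√2) = 1.414214 > 1 ⇒ ∉ W
candidate 3: n = (1, 0, 1, -1) → π⊥ ≈ (+0.292893, -1.707107); max(|x|,|y|,|x±y|/√2) = 1.707107 > 1 ⇒ ∉ W
candidate 4: n = (-1, 0, 1, -1) → π⊥ ≈ (-1.707107, -1.707107); max(|x|,|y|,|x±y|/√2) = 2.414214 > 1 ⇒ ∉ W
candidate 5: n = (3, 3, -3, 2) → π⊥ ≈ (+2.292893, +6.535534); max(|x|,|y|,|x±y|/√2) = 6.535534 > 1 ⇒ ∉ W

none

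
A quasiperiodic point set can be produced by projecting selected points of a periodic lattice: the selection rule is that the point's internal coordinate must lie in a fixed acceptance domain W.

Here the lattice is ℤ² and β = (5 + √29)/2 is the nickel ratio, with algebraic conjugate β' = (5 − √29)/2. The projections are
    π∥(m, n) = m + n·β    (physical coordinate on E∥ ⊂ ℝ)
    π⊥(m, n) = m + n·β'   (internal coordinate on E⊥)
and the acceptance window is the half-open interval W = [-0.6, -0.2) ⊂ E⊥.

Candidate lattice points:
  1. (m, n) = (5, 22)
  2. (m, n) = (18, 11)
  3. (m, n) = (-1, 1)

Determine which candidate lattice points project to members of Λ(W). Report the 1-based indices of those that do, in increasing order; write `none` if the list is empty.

β' = (5−√29)/2 ≈ -0.19258.
candidate 1: (m,n)=(5,22) → π∥ = 5+22·β ≈ 119.23681, π⊥ = 5+22·β' ≈ 0.76319 ∉ [-0.6, -0.2) ⇒ out
candidate 2: (m,n)=(18,11) → π∥ = 18+11·β ≈ 75.11841, π⊥ = 18+11·β' ≈ 15.88159 ∉ [-0.6, -0.2) ⇒ out
candidate 3: (m,n)=(-1,1) → π∥ = -1+1·β ≈ 4.19258, π⊥ = -1+1·β' ≈ -1.19258 ∉ [-0.6, -0.2) ⇒ out

none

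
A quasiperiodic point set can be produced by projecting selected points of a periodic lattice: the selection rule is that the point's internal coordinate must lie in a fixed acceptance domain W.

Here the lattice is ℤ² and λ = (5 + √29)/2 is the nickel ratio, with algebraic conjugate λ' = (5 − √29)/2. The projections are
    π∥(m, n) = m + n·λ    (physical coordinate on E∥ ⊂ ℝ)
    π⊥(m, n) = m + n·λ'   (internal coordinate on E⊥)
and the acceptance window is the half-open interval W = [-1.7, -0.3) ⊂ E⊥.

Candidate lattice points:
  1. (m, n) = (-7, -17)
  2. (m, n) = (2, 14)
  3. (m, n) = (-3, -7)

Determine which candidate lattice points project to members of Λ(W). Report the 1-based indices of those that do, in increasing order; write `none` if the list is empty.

2, 3

Numerically λ ≈ 5.19258 and λ' = −1/λ ≈ -0.19258.
#1 (-7,-17): internal coord -7 + (-17)·λ' = -3.72610; -3.72610 ∉ [-1.7, -0.3) → out
#2 (2,14): internal coord 2 + (14)·λ' = -0.69615; -0.69615 ∈ [-1.7, -0.3) → IN Λ
#3 (-3,-7): internal coord -3 + (-7)·λ' = -1.65192; -1.65192 ∈ [-1.7, -0.3) → IN Λ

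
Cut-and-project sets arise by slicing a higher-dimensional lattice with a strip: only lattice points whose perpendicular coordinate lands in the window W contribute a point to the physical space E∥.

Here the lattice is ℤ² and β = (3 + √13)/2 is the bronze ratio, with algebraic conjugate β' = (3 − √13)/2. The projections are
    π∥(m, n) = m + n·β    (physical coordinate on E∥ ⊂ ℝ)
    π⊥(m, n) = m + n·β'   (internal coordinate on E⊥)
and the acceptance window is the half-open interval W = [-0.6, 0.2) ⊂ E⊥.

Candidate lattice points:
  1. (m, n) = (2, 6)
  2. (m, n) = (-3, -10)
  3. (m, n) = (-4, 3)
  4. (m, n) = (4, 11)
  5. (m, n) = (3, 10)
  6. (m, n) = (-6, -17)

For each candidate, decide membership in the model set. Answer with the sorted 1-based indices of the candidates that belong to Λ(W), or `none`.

Compute β' = (3−√13)/2 = -0.302776, so π⊥(m,n) = m -0.302776·n.
[1] lift (2,6): star map gives 0.183346; window check -0.6 ≤ 0.183346 < 0.2 is true → IN Λ
[2] lift (-3,-10): star map gives 0.027756; window check -0.6 ≤ 0.027756 < 0.2 is true → IN Λ
[3] lift (-4,3): star map gives -4.908327; window check -0.6 ≤ -4.908327 < 0.2 is false → out
[4] lift (4,11): star map gives 0.669468; window check -0.6 ≤ 0.669468 < 0.2 is false → out
[5] lift (3,10): star map gives -0.027756; window check -0.6 ≤ -0.027756 < 0.2 is true → IN Λ
[6] lift (-6,-17): star map gives -0.852814; window check -0.6 ≤ -0.852814 < 0.2 is false → out

1, 2, 5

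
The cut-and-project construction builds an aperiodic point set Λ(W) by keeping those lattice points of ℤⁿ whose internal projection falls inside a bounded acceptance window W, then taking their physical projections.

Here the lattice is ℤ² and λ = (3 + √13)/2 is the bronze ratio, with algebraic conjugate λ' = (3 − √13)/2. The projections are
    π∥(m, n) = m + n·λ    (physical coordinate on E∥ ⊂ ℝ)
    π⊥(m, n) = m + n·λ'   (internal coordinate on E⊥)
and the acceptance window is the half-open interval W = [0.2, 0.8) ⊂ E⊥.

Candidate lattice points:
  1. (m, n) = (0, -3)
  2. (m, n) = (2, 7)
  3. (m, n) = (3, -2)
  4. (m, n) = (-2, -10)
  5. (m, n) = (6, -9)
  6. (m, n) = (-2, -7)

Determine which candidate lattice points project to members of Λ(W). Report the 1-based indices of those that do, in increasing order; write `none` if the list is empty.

none

Compute λ' = (3−√13)/2 = -0.3028, so π⊥(m,n) = m -0.3028·n.
candidate 1: (m,n)=(0,-3) → π∥ = 0-3·λ ≈ -9.9083, π⊥ = 0-3·λ' ≈ 0.9083 ∉ [0.2, 0.8) ⇒ out
candidate 2: (m,n)=(2,7) → π∥ = 2+7·λ ≈ 25.1194, π⊥ = 2+7·λ' ≈ -0.1194 ∉ [0.2, 0.8) ⇒ out
candidate 3: (m,n)=(3,-2) → π∥ = 3-2·λ ≈ -3.6056, π⊥ = 3-2·λ' ≈ 3.6056 ∉ [0.2, 0.8) ⇒ out
candidate 4: (m,n)=(-2,-10) → π∥ = -2-10·λ ≈ -35.0278, π⊥ = -2-10·λ' ≈ 1.0278 ∉ [0.2, 0.8) ⇒ out
candidate 5: (m,n)=(6,-9) → π∥ = 6-9·λ ≈ -23.7250, π⊥ = 6-9·λ' ≈ 8.7250 ∉ [0.2, 0.8) ⇒ out
candidate 6: (m,n)=(-2,-7) → π∥ = -2-7·λ ≈ -25.1194, π⊥ = -2-7·λ' ≈ 0.1194 ∉ [0.2, 0.8) ⇒ out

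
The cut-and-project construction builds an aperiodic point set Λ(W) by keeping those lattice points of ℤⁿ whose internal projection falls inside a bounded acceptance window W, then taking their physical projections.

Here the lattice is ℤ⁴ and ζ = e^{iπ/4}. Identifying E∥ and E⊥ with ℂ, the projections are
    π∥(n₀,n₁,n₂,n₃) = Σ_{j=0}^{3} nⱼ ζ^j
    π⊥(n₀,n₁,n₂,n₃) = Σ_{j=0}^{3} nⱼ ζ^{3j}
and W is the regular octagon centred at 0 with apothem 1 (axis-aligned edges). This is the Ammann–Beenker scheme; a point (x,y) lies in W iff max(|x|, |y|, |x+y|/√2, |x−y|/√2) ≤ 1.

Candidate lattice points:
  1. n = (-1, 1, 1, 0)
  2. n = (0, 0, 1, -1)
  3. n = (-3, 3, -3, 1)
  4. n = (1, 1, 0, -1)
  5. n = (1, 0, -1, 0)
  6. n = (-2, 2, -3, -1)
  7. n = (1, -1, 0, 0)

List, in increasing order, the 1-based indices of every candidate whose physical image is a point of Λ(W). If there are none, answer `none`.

4

With ζ = e^{iπ/4} the internal vectors are ζ^0,ζ^3,ζ^6,ζ^9.
candidate 1: n = (-1, 1, 1, 0) → π⊥ ≈ (-1.707107, -0.292893); max(|x|,|y|,|x±y|/√2) = 1.707107 > 1 ⇒ ∉ W
candidate 2: n = (0, 0, 1, -1) → π⊥ ≈ (-0.707107, -1.707107); max(|x|,|y|,|x±y|/√2) = 1.707107 > 1 ⇒ ∉ W
candidate 3: n = (-3, 3, -3, 1) → π⊥ ≈ (-4.414214, +5.828427); max(|x|,|y|,|x±y|/√2) = 7.242641 > 1 ⇒ ∉ W
candidate 4: n = (1, 1, 0, -1) → π⊥ ≈ (-0.414214, +0.000000); max(|x|,|y|,|x±y|/√2) = 0.414214 ≤ 1 ⇒ ∈ W
candidate 5: n = (1, 0, -1, 0) → π⊥ ≈ (+1.000000, +1.000000); max(|x|,|y|,|x±y|/√2) = 1.414214 > 1 ⇒ ∉ W
candidate 6: n = (-2, 2, -3, -1) → π⊥ ≈ (-4.121320, +3.707107); max(|x|,|y|,|x±y|/√2) = 5.535534 > 1 ⇒ ∉ W
candidate 7: n = (1, -1, 0, 0) → π⊥ ≈ (+1.707107, -0.707107); max(|x|,|y|,|x±y|/√2) = 1.707107 > 1 ⇒ ∉ W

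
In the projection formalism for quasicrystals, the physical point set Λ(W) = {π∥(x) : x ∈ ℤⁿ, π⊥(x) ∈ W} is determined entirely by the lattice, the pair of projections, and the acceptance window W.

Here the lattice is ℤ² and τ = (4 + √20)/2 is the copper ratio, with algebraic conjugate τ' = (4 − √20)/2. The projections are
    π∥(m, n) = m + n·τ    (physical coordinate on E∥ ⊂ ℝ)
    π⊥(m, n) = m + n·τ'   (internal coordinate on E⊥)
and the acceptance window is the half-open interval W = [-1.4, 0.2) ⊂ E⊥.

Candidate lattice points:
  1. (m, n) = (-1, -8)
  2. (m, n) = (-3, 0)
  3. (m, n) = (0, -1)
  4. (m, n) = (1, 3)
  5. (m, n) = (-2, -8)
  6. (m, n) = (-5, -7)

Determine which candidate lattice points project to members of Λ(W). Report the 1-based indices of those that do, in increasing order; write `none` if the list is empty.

5

Numerically τ ≈ 4.23607 and τ' = −1/τ ≈ -0.23607.
candidate 1: (m,n)=(-1,-8) → π∥ = -1-8·τ ≈ -34.88854, π⊥ = -1-8·τ' ≈ 0.88854 ∉ [-1.4, 0.2) ⇒ out
candidate 2: (m,n)=(-3,0) → π∥ = -3+0·τ ≈ -3.00000, π⊥ = -3+0·τ' ≈ -3.00000 ∉ [-1.4, 0.2) ⇒ out
candidate 3: (m,n)=(0,-1) → π∥ = 0-1·τ ≈ -4.23607, π⊥ = 0-1·τ' ≈ 0.23607 ∉ [-1.4, 0.2) ⇒ out
candidate 4: (m,n)=(1,3) → π∥ = 1+3·τ ≈ 13.70820, π⊥ = 1+3·τ' ≈ 0.29180 ∉ [-1.4, 0.2) ⇒ out
candidate 5: (m,n)=(-2,-8) → π∥ = -2-8·τ ≈ -35.88854, π⊥ = -2-8·τ' ≈ -0.11146 ∈ [-1.4, 0.2) ⇒ IN Λ
candidate 6: (m,n)=(-5,-7) → π∥ = -5-7·τ ≈ -34.65248, π⊥ = -5-7·τ' ≈ -3.34752 ∉ [-1.4, 0.2) ⇒ out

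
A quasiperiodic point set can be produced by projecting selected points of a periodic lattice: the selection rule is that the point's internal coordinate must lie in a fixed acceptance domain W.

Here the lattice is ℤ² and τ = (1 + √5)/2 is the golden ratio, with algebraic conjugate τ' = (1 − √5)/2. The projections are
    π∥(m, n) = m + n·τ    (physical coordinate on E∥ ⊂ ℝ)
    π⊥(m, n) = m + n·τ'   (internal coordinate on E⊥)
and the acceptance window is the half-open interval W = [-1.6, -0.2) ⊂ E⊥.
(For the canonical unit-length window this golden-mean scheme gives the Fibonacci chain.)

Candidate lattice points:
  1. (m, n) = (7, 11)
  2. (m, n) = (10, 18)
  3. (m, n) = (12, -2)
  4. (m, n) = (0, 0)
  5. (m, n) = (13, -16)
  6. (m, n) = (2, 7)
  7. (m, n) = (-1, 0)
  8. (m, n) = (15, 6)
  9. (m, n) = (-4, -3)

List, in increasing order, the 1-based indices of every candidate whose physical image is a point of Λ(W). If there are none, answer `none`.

2, 7

τ' = (1−√5)/2 ≈ -0.6180.
candidate 1: (m,n)=(7,11) → π∥ = 7+11·τ ≈ 24.7984, π⊥ = 7+11·τ' ≈ 0.2016 ∉ [-1.6, -0.2) ⇒ out
candidate 2: (m,n)=(10,18) → π∥ = 10+18·τ ≈ 39.1246, π⊥ = 10+18·τ' ≈ -1.1246 ∈ [-1.6, -0.2) ⇒ IN Λ
candidate 3: (m,n)=(12,-2) → π∥ = 12-2·τ ≈ 8.7639, π⊥ = 12-2·τ' ≈ 13.2361 ∉ [-1.6, -0.2) ⇒ out
candidate 4: (m,n)=(0,0) → π∥ = 0+0·τ ≈ 0.0000, π⊥ = 0+0·τ' ≈ 0.0000 ∉ [-1.6, -0.2) ⇒ out
candidate 5: (m,n)=(13,-16) → π∥ = 13-16·τ ≈ -12.8885, π⊥ = 13-16·τ' ≈ 22.8885 ∉ [-1.6, -0.2) ⇒ out
candidate 6: (m,n)=(2,7) → π∥ = 2+7·τ ≈ 13.3262, π⊥ = 2+7·τ' ≈ -2.3262 ∉ [-1.6, -0.2) ⇒ out
candidate 7: (m,n)=(-1,0) → π∥ = -1+0·τ ≈ -1.0000, π⊥ = -1+0·τ' ≈ -1.0000 ∈ [-1.6, -0.2) ⇒ IN Λ
candidate 8: (m,n)=(15,6) → π∥ = 15+6·τ ≈ 24.7082, π⊥ = 15+6·τ' ≈ 11.2918 ∉ [-1.6, -0.2) ⇒ out
candidate 9: (m,n)=(-4,-3) → π∥ = -4-3·τ ≈ -8.8541, π⊥ = -4-3·τ' ≈ -2.1459 ∉ [-1.6, -0.2) ⇒ out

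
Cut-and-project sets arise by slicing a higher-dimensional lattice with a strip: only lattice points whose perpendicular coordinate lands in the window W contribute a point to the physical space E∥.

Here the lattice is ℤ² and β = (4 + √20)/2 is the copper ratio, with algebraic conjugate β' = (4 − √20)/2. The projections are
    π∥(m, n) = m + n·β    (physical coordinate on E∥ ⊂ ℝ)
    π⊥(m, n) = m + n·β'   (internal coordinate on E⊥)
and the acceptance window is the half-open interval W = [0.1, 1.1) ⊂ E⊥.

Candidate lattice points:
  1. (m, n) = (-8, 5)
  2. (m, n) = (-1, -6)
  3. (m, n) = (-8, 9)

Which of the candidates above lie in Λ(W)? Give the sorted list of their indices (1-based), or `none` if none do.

2

β' = (4−√20)/2 ≈ -0.23607.
candidate 1: (m,n)=(-8,5) → π∥ = -8+5·β ≈ 13.18034, π⊥ = -8+5·β' ≈ -9.18034 ∉ [0.1, 1.1) ⇒ out
candidate 2: (m,n)=(-1,-6) → π∥ = -1-6·β ≈ -26.41641, π⊥ = -1-6·β' ≈ 0.41641 ∈ [0.1, 1.1) ⇒ IN Λ
candidate 3: (m,n)=(-8,9) → π∥ = -8+9·β ≈ 30.12461, π⊥ = -8+9·β' ≈ -10.12461 ∉ [0.1, 1.1) ⇒ out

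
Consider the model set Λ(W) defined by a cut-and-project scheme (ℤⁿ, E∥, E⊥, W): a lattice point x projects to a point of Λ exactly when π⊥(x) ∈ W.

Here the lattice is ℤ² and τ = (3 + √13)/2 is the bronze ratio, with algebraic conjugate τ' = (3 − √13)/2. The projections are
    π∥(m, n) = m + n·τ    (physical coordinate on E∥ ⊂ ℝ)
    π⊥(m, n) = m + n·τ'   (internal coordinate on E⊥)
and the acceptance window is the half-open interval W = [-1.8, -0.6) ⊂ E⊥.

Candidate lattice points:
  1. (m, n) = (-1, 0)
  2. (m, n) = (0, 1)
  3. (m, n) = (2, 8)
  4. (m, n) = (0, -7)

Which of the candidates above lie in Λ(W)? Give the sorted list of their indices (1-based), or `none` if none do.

1

Numerically τ ≈ 3.3028 and τ' = −1/τ ≈ -0.3028.
candidate 1: (m,n)=(-1,0) → π∥ = -1+0·τ ≈ -1.0000, π⊥ = -1+0·τ' ≈ -1.0000 ∈ [-1.8, -0.6) ⇒ IN Λ
candidate 2: (m,n)=(0,1) → π∥ = 0+1·τ ≈ 3.3028, π⊥ = 0+1·τ' ≈ -0.3028 ∉ [-1.8, -0.6) ⇒ out
candidate 3: (m,n)=(2,8) → π∥ = 2+8·τ ≈ 28.4222, π⊥ = 2+8·τ' ≈ -0.4222 ∉ [-1.8, -0.6) ⇒ out
candidate 4: (m,n)=(0,-7) → π∥ = 0-7·τ ≈ -23.1194, π⊥ = 0-7·τ' ≈ 2.1194 ∉ [-1.8, -0.6) ⇒ out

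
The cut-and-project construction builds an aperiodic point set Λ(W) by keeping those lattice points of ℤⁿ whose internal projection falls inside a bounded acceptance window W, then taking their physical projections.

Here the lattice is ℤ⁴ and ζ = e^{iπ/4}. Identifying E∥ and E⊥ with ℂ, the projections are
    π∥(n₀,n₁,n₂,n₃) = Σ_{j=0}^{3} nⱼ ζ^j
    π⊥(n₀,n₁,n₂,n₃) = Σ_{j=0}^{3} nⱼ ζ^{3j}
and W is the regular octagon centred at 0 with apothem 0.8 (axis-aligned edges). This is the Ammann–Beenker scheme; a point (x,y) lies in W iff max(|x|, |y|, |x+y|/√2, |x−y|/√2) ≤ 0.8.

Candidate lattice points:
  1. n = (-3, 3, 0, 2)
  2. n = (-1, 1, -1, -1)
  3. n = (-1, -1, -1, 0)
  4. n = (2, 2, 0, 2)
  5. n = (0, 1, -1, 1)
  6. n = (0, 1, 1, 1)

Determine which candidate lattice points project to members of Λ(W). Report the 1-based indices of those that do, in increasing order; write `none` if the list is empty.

Internal map: ζ^{3j} for j=0..3 gives (1,0), (−√2/2,√2/2), (0,−1), (√2/2,√2/2).
candidate 1: n = (-3, 3, 0, 2) → π⊥ ≈ (-3.707107, +3.535534); max(|x|,|y|,|x±y|/√2) = 5.121320 > 0.8 ⇒ ∉ W
candidate 2: n = (-1, 1, -1, -1) → π⊥ ≈ (-2.414214, +1.000000); max(|x|,|y|,|x±y|/√2) = 2.414214 > 0.8 ⇒ ∉ W
candidate 3: n = (-1, -1, -1, 0) → π⊥ ≈ (-0.292893, +0.292893); max(|x|,|y|,|x±y|/√2) = 0.414214 ≤ 0.8 ⇒ ∈ W
candidate 4: n = (2, 2, 0, 2) → π⊥ ≈ (+2.000000, +2.828427); max(|x|,|y|,|x±y|/√2) = 3.414214 > 0.8 ⇒ ∉ W
candidate 5: n = (0, 1, -1, 1) → π⊥ ≈ (+0.000000, +2.414214); max(|x|,|y|,|x±y|/√2) = 2.414214 > 0.8 ⇒ ∉ W
candidate 6: n = (0, 1, 1, 1) → π⊥ ≈ (+0.000000, +0.414214); max(|x|,|y|,|x±y|/√2) = 0.414214 ≤ 0.8 ⇒ ∈ W

3, 6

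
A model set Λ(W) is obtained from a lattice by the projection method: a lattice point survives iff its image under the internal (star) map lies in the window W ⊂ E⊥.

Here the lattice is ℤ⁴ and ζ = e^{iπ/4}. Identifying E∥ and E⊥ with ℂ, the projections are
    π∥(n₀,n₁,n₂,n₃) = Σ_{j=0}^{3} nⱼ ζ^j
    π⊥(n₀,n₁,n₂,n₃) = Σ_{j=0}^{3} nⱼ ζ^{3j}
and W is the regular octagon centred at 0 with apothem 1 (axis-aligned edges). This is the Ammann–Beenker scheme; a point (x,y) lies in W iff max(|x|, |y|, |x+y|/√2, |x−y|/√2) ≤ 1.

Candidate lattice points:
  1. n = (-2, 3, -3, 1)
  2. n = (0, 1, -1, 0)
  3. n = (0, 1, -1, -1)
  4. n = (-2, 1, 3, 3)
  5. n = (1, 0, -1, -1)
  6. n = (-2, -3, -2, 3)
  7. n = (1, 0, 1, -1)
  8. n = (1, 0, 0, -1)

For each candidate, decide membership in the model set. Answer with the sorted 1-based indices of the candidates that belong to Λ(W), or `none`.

4, 5, 8

With ζ = e^{iπ/4} the internal vectors are ζ^0,ζ^3,ζ^6,ζ^9.
candidate 1: n = (-2, 3, -3, 1) → π⊥ ≈ (-3.41421, +5.82843); max(|x|,|y|,|x±y|/√2) = 6.53553 > 1 ⇒ ∉ W
candidate 2: n = (0, 1, -1, 0) → π⊥ ≈ (-0.70711, +1.70711); max(|x|,|y|,|x±y|/√2) = 1.70711 > 1 ⇒ ∉ W
candidate 3: n = (0, 1, -1, -1) → π⊥ ≈ (-1.41421, +1.00000); max(|x|,|y|,|x±y|/√2) = 1.70711 > 1 ⇒ ∉ W
candidate 4: n = (-2, 1, 3, 3) → π⊥ ≈ (-0.58579, -0.17157); max(|x|,|y|,|x±y|/√2) = 0.58579 ≤ 1 ⇒ ∈ W
candidate 5: n = (1, 0, -1, -1) → π⊥ ≈ (+0.29289, +0.29289); max(|x|,|y|,|x±y|/√2) = 0.41421 ≤ 1 ⇒ ∈ W
candidate 6: n = (-2, -3, -2, 3) → π⊥ ≈ (+2.24264, +2.00000); max(|x|,|y|,|x±y|/√2) = 3.00000 > 1 ⇒ ∉ W
candidate 7: n = (1, 0, 1, -1) → π⊥ ≈ (+0.29289, -1.70711); max(|x|,|y|,|x±y|/√2) = 1.70711 > 1 ⇒ ∉ W
candidate 8: n = (1, 0, 0, -1) → π⊥ ≈ (+0.29289, -0.70711); max(|x|,|y|,|x±y|/√2) = 0.70711 ≤ 1 ⇒ ∈ W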